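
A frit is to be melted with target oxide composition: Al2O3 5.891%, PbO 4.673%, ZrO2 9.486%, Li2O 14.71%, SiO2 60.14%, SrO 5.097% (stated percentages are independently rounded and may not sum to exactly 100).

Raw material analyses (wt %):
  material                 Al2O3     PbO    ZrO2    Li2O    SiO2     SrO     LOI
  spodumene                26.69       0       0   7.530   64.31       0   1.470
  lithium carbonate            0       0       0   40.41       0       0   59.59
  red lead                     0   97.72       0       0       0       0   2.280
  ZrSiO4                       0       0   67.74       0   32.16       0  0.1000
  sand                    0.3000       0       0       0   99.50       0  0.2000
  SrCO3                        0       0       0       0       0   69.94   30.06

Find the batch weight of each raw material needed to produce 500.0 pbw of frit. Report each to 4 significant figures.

All arithmetic carries full float precision all the way through — working values are displayed (rounded to four significant digits) when written out. Each reported figure is rounded only once — the derived quantities (glass mass, the totals, six oxide percentages, the yield, LOI) are recomputed from the weighed amounts per 500.0 pbw of glass in full float precision, as given in either problem or answer.
Oxide mass targets, per 500.0 pbw frit:
  Al2O3: 5.891% × 500.0 = 29.46 pbw
  PbO: 4.673% × 500.0 = 23.36 pbw
  ZrO2: 9.486% × 500.0 = 47.43 pbw
  Li2O: 14.71% × 500.0 = 73.55 pbw
  SiO2: 60.14% × 500.0 = 300.7 pbw
  SrO: 5.097% × 500.0 = 25.48 pbw
Oxide-by-oxide audit on the weights just shown, under the basis named above (target by target, the sums agree within answer rounding):
  Al2O3: 108.0·0.2669 + 209.8·0.003000 = 29.45 pbw (target 29.46 pbw)
  PbO: 23.91·0.9772 = 23.36 pbw (target 23.36 pbw)
  ZrO2: 70.02·0.6774 = 47.43 pbw (target 47.43 pbw)
  Li2O: 108.0·0.07530 + 161.9·0.4041 = 73.56 pbw (target 73.55 pbw)
  SiO2: 108.0·0.6431 + 70.02·0.3216 + 209.8·0.9950 = 300.7 pbw (target 300.7 pbw)
  SrO: 36.44·0.6994 = 25.49 pbw (target 25.48 pbw)
Glass-mass bookkeeping: Σ batch − LOI loss = 500.0 pbw (the targets, summed, come to 500.0 pbw; versus the stated basis of 500.0 pbw — any gap is answer rounding).
Adding the batch up: Σ batch = 610.1 pbw; LOI loss = Σ batch·LOI = 110.1 pbw; yield = glass ÷ total batch = 81.96%.

Batch per 500.0 pbw frit:
  spodumene: 108.0 pbw
  lithium carbonate: 161.9 pbw
  red lead: 23.91 pbw
  ZrSiO4: 70.02 pbw
  sand: 209.8 pbw
  SrCO3: 36.44 pbw
Total batch = 610.1 pbw; LOI loss = 110.1 pbw; yield = 81.96%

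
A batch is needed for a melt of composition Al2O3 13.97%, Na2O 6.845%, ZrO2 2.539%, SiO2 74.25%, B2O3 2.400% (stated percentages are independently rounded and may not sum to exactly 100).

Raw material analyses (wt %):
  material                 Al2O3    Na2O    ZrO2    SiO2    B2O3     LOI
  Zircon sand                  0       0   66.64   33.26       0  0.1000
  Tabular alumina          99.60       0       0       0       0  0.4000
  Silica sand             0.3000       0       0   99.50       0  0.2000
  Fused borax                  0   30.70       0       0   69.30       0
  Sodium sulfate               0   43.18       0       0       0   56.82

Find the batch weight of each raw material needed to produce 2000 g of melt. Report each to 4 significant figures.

Batch per 2000 g melt:
  Zircon sand: 76.20 g
  Tabular alumina: 276.1 g
  Silica sand: 1467 g
  Fused borax: 69.26 g
  Sodium sulfate: 267.8 g
Total batch = 2156 g; LOI loss = 156.3 g; yield = 92.75%

The intermediate values are printed, rounded to four significant figures, across the worked steps — full precision is kept in every operation — exactly one rounding lands on each reported figure; derived quantities (five oxide percentages, glass mass, ignition loss, totals, yield) are carried from the batch weights at 2000 g of glass at exact precision, exactly as printed in either problem or answer.
Per-oxide target masses for 2000 g melt:
  Al2O3: 13.97% × 2000 = 279.4 g
  Na2O: 6.845% × 2000 = 136.9 g
  ZrO2: 2.539% × 2000 = 50.78 g
  SiO2: 74.25% × 2000 = 1485 g
  B2O3: 2.400% × 2000 = 48.00 g
Per-oxide balance check working from each reported weight, at the basis given (delivered sums recover each target up to rounding of the answer):
  Al2O3: 276.1·0.9960 + 1467·0.003000 = 279.4 g (target 279.4 g)
  Na2O: 69.26·0.3070 + 267.8·0.4318 = 136.9 g (target 136.9 g)
  ZrO2: 76.20·0.6664 = 50.78 g (target 50.78 g)
  SiO2: 76.20·0.3326 + 1467·0.9950 = 1485 g (target 1485 g)
  B2O3: 69.26·0.6930 = 48.00 g (target 48.00 g)
Auditing the glass mass value: batch Σ − ignition loss = 2000 g (per-oxide target masses sum to 2000 g; against the stated basis, 2000 g — any gap is answer rounding).
Adding the batch up: Σ batch = 2156 g; the LOI term Σ batch·LOI equals 156.3 g; the yield ratio, glass ÷ batch: 92.75%.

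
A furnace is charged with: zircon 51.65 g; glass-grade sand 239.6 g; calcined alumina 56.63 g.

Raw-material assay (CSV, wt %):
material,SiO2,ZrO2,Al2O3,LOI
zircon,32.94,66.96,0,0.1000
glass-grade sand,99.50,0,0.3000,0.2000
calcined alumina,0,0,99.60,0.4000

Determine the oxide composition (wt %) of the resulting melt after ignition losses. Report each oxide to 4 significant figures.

Glass mass = 347.1 g (batch 347.9 − LOI 0.7574).
Composition: SiO2 73.58%, ZrO2 9.963%, Al2O3 16.46%

Each numeric step maintains exact precision at each step. Intermediates appear, rounded to 4 significant digits, on the page — every reported number receives exactly one rounding — all derived quantities, including glass mass, LOI, the three compositions, yield, the totals, are carried starting from the weights at 347.1 g of glass at exact precision, precisely as stated by either problem or answer.
What the batch supplies per oxide:
  SiO2: 51.65·0.3294 + 239.6·0.9950 = 255.4 g
  ZrO2: 51.65·0.6696 = 34.58 g
  Al2O3: 239.6·0.003000 + 56.63·0.9960 = 57.12 g
LOI: 51.65·0.001000 + 239.6·0.002000 + 56.63·0.004000 = 0.7574 g
Glass mass = batch − LOI = 347.9 − 0.7574 = 347.1 g (consistent with Σ oxide mass)
each wt % is 100 × oxide ÷ glass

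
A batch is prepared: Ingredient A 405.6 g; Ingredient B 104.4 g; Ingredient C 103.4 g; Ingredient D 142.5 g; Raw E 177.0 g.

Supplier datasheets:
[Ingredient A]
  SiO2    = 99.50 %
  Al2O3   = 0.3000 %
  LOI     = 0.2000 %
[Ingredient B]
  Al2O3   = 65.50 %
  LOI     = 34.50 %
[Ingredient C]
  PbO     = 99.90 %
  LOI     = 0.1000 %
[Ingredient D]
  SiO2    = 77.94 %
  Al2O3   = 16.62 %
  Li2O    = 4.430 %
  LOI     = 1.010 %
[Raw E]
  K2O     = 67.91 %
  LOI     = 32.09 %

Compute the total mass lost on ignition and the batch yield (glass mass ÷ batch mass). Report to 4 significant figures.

The intermediate values appear rounded off to 4 significant figures across the worked steps. Exact precision is maintained at each step — every reported number takes just one rounding. All derived quantities are re-derived from the weighed amounts per 837.7 g of glass in exact precision (glass mass, ignition loss, the totals, the five compositions, the yield) as given in the question or the answer.
Loss on ignition, line by line:
  Ingredient A: 405.6 × 0.002000 = 0.8112 g
  Ingredient B: 104.4 × 0.3450 = 36.02 g
  Ingredient C: 103.4 × 0.001000 = 0.1034 g
  Ingredient D: 142.5 × 0.01010 = 1.439 g
  Raw E: 177.0 × 0.3209 = 56.80 g
Total LOI = 95.17 g
Glass = batch − LOI = 932.9 − 95.17 = 837.7 g

LOI loss = 95.17 g; glass = 837.7 g; yield = 89.80%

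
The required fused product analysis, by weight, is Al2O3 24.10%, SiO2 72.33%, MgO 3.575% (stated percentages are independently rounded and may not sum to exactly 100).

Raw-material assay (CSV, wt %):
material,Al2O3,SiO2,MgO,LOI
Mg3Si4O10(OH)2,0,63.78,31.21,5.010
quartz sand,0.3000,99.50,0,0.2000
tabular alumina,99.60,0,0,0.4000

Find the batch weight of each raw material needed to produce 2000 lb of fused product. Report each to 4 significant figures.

Batch per 2000 lb fused product:
  Mg3Si4O10(OH)2: 229.1 lb
  quartz sand: 1307 lb
  tabular alumina: 480.0 lb
Total batch = 2016 lb; LOI loss = 16.01 lb; yield = 99.21%

Working values are displayed, rounded to four significant digits, alongside each step. Exact precision is carried through every step. Every reported result is rounded only once — derived quantities (yield, three oxide percentages, ignition loss, glass mass, the totals) are recomputed at exact precision using the weight values for 2000 lb of glass, exactly as shown in question or answer.
The oxide mass targets at 2000 lb fused product:
  Al2O3: 24.10% × 2000 = 482.0 lb
  SiO2: 72.33% × 2000 = 1447 lb
  MgO: 3.575% × 2000 = 71.50 lb
Balance tally, oxide-wise, with the batch weights as given, on the stated basis (oxide sums agree with the targets net of answer rounding effects):
  Al2O3: 1307·0.003000 + 480.0·0.9960 = 482.0 lb (target 482.0 lb)
  SiO2: 229.1·0.6378 + 1307·0.9950 = 1447 lb (target 1447 lb)
  MgO: 229.1·0.3121 = 71.50 lb (target 71.50 lb)
Glass-mass sanity pass: batch total minus LOI = 2000 lb (the targets, summed, come to 2000 lb; the stated basis being 2000 lb — differing by rounding only).
Batch grand total — Σ batch = 2016 lb; LOI removed, Σ of batch·LOI: 16.01 lb; yield: glass divided by total = 99.21%.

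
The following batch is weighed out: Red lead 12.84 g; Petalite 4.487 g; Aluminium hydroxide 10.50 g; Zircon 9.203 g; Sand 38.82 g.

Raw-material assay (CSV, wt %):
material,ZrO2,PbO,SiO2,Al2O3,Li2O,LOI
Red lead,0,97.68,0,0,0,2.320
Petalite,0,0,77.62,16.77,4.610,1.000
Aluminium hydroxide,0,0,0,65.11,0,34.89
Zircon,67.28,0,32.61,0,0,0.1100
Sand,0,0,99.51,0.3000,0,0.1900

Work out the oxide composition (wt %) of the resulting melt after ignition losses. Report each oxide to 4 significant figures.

Glass mass = 71.76 g (batch 75.85 − LOI 4.090).
Composition: ZrO2 8.628%, PbO 17.48%, SiO2 62.87%, Al2O3 10.74%, Li2O 0.2883%

All internal work keeps exact precision throughout; in-progress results are displayed rounded off to 4 significant digits between the steps; exactly one rounding is applied to each reported figure; derived quantities (glass mass, yield, the totals, ignition loss, five oxide percentages) are rebuilt in full float precision using the weight values per 71.76 g of glass as written in problem or answer.
Oxide masses out of the charge:
  ZrO2: 9.203·0.6728 = 6.192 g
  PbO: 12.84·0.9768 = 12.54 g
  SiO2: 4.487·0.7762 + 9.203·0.3261 + 38.82·0.9951 = 45.11 g
  Al2O3: 4.487·0.1677 + 10.50·0.6511 + 38.82·0.003000 = 7.705 g
  Li2O: 4.487·0.04610 = 0.2069 g
LOI: 12.84·0.02320 + 4.487·0.01000 + 10.50·0.3489 + 9.203·0.001100 + 38.82·0.001900 = 4.090 g
The glass mass, total less LOI, = 75.85 − 4.090 = 71.76 g (= the summed oxide contributions)
each wt % is 100 × oxide ÷ glass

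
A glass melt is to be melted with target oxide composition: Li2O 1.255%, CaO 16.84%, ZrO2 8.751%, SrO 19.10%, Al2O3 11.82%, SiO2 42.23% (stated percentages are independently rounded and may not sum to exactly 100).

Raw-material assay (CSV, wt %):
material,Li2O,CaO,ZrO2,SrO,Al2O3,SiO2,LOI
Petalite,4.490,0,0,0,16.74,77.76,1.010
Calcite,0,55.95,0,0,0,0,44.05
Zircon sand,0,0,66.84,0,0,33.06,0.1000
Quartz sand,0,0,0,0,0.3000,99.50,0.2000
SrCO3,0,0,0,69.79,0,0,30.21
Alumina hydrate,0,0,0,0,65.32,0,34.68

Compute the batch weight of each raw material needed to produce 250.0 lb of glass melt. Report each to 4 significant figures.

Batch per 250.0 lb glass melt:
  Petalite: 69.88 lb
  Calcite: 75.25 lb
  Zircon sand: 32.73 lb
  Quartz sand: 40.62 lb
  SrCO3: 68.42 lb
  Alumina hydrate: 27.14 lb
Total batch = 314.0 lb; LOI loss = 64.05 lb; yield = 79.60%

Every computation holds exact precision in every operation; in-progress results appear rounded to 4 significant digits; each reported number is rounded exactly once; all derived quantities, which include ignition loss, the totals, the six compositions, yield, net glass mass, are computed in full float precision, as given in the question or the answer, starting from the weights at 250.0 lb of glass.
Oxide-by-oxide targets in 250.0 lb glass melt:
  Li2O: 1.255% × 250.0 = 3.138 lb
  CaO: 16.84% × 250.0 = 42.10 lb
  ZrO2: 8.751% × 250.0 = 21.88 lb
  SrO: 19.10% × 250.0 = 47.75 lb
  Al2O3: 11.82% × 250.0 = 29.55 lb
  SiO2: 42.23% × 250.0 = 105.6 lb
A balance pass over the oxides, applying the batch weights above, against the basis in use (target by target, the sums agree exact up to rounding of places):
  Li2O: 69.88·0.04490 = 3.138 lb (target 3.138 lb)
  CaO: 75.25·0.5595 = 42.10 lb (target 42.10 lb)
  ZrO2: 32.73·0.6684 = 21.88 lb (target 21.88 lb)
  SrO: 68.42·0.6979 = 47.75 lb (target 47.75 lb)
  Al2O3: 69.88·0.1674 + 40.62·0.003000 + 27.14·0.6532 = 29.55 lb (target 29.55 lb)
  SiO2: 69.88·0.7776 + 32.73·0.3306 + 40.62·0.9950 = 105.6 lb (target 105.6 lb)
Glass mass check: the batch minus its LOI: 250.0 lb (targets for the oxides total 250.0 lb; versus the stated basis of 250.0 lb — deltas are rounding alone).
Batch grand total — Σ batch = 314.0 lb; loss to ignition Σ batch·LOI = 64.05 lb; yield = glass ÷ total batch = 79.60%.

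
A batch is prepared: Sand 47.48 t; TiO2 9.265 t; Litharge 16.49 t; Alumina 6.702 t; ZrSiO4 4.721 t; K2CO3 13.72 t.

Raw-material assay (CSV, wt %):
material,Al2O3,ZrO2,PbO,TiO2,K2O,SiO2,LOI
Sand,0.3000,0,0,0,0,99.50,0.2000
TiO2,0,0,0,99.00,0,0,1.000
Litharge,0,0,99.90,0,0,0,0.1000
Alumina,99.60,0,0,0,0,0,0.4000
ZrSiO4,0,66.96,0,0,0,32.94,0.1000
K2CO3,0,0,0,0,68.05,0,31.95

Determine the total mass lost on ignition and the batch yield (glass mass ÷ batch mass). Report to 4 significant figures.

Values along the way appear with 4-significant-figure rounding on the page — the working math keeps full precision all the way through — exactly one rounding goes into each reported value. All derived quantities, including ignition loss, the yield, totals, net glass mass, six oxide percentages, are computed from the weighed amounts on 93.76 t of glass at full float precision, exactly as shown in problem or answer.
Loss on ignition, line by line:
  Sand: 47.48 × 0.002000 = 0.09496 t
  TiO2: 9.265 × 0.01000 = 0.09265 t
  Litharge: 16.49 × 0.001000 = 0.01649 t
  Alumina: 6.702 × 0.004000 = 0.02681 t
  ZrSiO4: 4.721 × 0.001000 = 0.004721 t
  K2CO3: 13.72 × 0.3195 = 4.384 t
Total LOI = 4.619 t
Glass = batch − LOI = 98.38 − 4.619 = 93.76 t

LOI loss = 4.619 t; glass = 93.76 t; yield = 95.30%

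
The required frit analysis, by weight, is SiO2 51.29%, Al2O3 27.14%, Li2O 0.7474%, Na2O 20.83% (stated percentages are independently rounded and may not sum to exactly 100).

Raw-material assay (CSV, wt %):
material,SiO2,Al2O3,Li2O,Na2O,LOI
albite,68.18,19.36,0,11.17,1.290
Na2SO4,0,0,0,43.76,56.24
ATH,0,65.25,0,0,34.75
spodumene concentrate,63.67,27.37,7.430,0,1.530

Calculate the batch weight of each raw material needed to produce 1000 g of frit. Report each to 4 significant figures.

Mid-chain values are shown rounded off to 4 significant digits between the steps — every computation carries full float precision at every stage. A single rounding finalizes every reported figure — derived quantities, which include net glass mass, yield, the totals, the four compositions, ignition loss, are re-derived at full precision, as set out in the problem or answer text, from the weighed amounts at 1000 g of glass.
Oxide-by-oxide targets in 1000 g frit:
  SiO2: 51.29% × 1000 = 512.9 g
  Al2O3: 27.14% × 1000 = 271.4 g
  Li2O: 0.7474% × 1000 = 7.474 g
  Na2O: 20.83% × 1000 = 208.3 g
A balance pass over the oxides, using the reported weights, at the basis given (sums match the target masses given rounding of the digits):
  SiO2: 658.3·0.6818 + 100.6·0.6367 = 512.9 g (target 512.9 g)
  Al2O3: 658.3·0.1936 + 178.4·0.6525 + 100.6·0.2737 = 271.4 g (target 271.4 g)
  Li2O: 100.6·0.07430 = 7.475 g (target 7.474 g)
  Na2O: 658.3·0.1117 + 308.0·0.4376 = 208.3 g (target 208.3 g)
Glass-mass bookkeeping: the batch minus its LOI: 1000 g (oxide target masses add up to 1000 g; basis as stated: 1000 g — a pure rounding effect).
Summing the batch: Σ batch = 1245 g; LOI loss = Σ batch·LOI = 245.2 g; glass ÷ batch gives a yield of 80.31%.

Batch per 1000 g frit:
  albite: 658.3 g
  Na2SO4: 308.0 g
  ATH: 178.4 g
  spodumene concentrate: 100.6 g
Total batch = 1245 g; LOI loss = 245.2 g; yield = 80.31%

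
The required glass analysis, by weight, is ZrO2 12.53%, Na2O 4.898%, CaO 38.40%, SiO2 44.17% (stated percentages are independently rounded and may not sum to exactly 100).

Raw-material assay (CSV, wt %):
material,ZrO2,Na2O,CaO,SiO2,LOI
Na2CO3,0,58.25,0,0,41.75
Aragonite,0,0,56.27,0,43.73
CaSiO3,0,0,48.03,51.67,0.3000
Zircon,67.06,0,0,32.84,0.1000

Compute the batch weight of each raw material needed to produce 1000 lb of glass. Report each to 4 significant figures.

Batch per 1000 lb glass:
  Na2CO3: 84.09 lb
  Aragonite: 54.12 lb
  CaSiO3: 736.1 lb
  Zircon: 186.8 lb
Total batch = 1061 lb; LOI loss = 61.17 lb; yield = 94.24%

In-progress results appear rounded to 4 significant figures alongside each step; each numeric step runs at full float precision from start to finish. Exactly one rounding is applied to every reported value; derived quantities, including LOI, the totals, yield, glass mass, the four compositions, are carried starting from the weights on 1000 lb of glass at full float precision, as given in the problem or answer text.
Oxide mass targets, per 1000 lb glass:
  ZrO2: 12.53% × 1000 = 125.3 lb
  Na2O: 4.898% × 1000 = 48.98 lb
  CaO: 38.40% × 1000 = 384.0 lb
  SiO2: 44.17% × 1000 = 441.7 lb
Checking each oxide sum from the weights as reported, relative to the basis at hand (target by target, the sums agree net of answer rounding effects):
  ZrO2: 186.8·0.6706 = 125.3 lb (target 125.3 lb)
  Na2O: 84.09·0.5825 = 48.98 lb (target 48.98 lb)
  CaO: 54.12·0.5627 + 736.1·0.4803 = 384.0 lb (target 384.0 lb)
  SiO2: 736.1·0.5167 + 186.8·0.3284 = 441.7 lb (target 441.7 lb)
Glass-mass sanity pass: the batch minus its LOI: 999.9 lb (the targets, summed, come to 1000 lb; stated basis 1000 lb — rounding explains the deltas).
Batch total: Σ batch = 1061 lb; LOI loss = Σ batch·LOI = 61.17 lb; yield: glass divided by total = 94.24%.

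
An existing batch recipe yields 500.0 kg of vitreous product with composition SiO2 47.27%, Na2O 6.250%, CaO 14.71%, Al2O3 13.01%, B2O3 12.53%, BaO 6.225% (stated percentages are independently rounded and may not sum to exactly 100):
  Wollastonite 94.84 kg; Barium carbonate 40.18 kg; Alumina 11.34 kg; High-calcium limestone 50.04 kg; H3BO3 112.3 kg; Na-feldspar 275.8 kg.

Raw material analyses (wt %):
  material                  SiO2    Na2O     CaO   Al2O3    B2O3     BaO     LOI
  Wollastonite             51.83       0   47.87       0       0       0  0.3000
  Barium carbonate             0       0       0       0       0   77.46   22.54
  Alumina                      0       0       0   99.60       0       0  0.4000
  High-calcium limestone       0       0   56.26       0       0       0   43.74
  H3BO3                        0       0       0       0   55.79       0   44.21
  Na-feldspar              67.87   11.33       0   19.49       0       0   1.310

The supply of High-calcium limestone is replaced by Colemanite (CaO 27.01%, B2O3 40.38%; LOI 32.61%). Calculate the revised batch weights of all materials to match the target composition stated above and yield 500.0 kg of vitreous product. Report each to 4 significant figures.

Values along the way are displayed, rounded to four significant figures, when written out — all arithmetic runs at exact precision at all times. A single rounding completes each reported number — all derived quantities (ignition loss, net glass mass, the six compositions, yield, totals) are recomputed using the weight values for 500.0 kg of glass in exact precision precisely as stated by the question or the answer.
Target oxide masses per 500.0 kg vitreous product:
  SiO2: 47.27% × 500.0 = 236.4 kg
  Na2O: 6.250% × 500.0 = 31.25 kg
  CaO: 14.71% × 500.0 = 73.55 kg
  Al2O3: 13.01% × 500.0 = 65.05 kg
  B2O3: 12.53% × 500.0 = 62.65 kg
  BaO: 6.225% × 500.0 = 31.12 kg
A balance pass over the oxides, using the reported weights, versus the basis set out (each sum matches its target mass exact up to rounding of places):
  SiO2: 94.84·0.5183 + 275.8·0.6787 = 236.3 kg (target 236.4 kg)
  Na2O: 275.8·0.1133 = 31.25 kg (target 31.25 kg)
  CaO: 94.84·0.4787 + 104.2·0.2701 = 73.54 kg (target 73.55 kg)
  Al2O3: 11.34·0.9960 + 275.8·0.1949 = 65.05 kg (target 65.05 kg)
  B2O3: 104.2·0.4038 + 36.86·0.5579 = 62.64 kg (target 62.65 kg)
  BaO: 40.18·0.7746 = 31.12 kg (target 31.12 kg)
Glass-mass sanity pass: total charge less LOI = 499.9 kg (oxide target masses add up to 500.0 kg; the stated basis being 500.0 kg — rounding explains the deltas).
Batch total: Σ batch = 563.2 kg; LOI removed, Σ of batch·LOI: 63.27 kg; as yield: glass ÷ batch → 88.77%.

Revised batch per 500.0 kg vitreous product:
  Wollastonite: 94.84 kg
  Barium carbonate: 40.18 kg
  Alumina: 11.34 kg
  Colemanite: 104.2 kg
  H3BO3: 36.86 kg
  Na-feldspar: 275.8 kg
Total batch = 563.2 kg; LOI loss = 63.27 kg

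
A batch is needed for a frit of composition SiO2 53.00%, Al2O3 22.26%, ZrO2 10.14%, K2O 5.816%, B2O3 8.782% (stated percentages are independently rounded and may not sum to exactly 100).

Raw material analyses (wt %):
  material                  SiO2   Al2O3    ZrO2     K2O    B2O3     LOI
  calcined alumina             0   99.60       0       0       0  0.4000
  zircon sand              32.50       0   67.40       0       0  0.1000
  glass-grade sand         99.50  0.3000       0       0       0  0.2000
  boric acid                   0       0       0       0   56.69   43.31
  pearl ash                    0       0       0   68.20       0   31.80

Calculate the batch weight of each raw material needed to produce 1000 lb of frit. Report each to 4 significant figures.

Working values are displayed rounded to four significant digits on the page; all arithmetic carries full precision throughout. Each reported result is rounded exactly once. Derived quantities, which include totals, yield, the five compositions, net glass mass, ignition loss, are recomputed in exact precision, as quoted within the problem or answer text, from the weighed amounts on 1000 lb of glass.
Oxide-by-oxide targets in 1000 lb frit:
  SiO2: 53.00% × 1000 = 530.0 lb
  Al2O3: 22.26% × 1000 = 222.6 lb
  ZrO2: 10.14% × 1000 = 101.4 lb
  K2O: 5.816% × 1000 = 58.16 lb
  B2O3: 8.782% × 1000 = 87.82 lb
Sums-versus-targets review using the reported weights, relative to the basis at hand (oxide sums agree with the targets given rounding of the digits):
  SiO2: 150.4·0.3250 + 483.5·0.9950 = 530.0 lb (target 530.0 lb)
  Al2O3: 222.0·0.9960 + 483.5·0.003000 = 222.6 lb (target 222.6 lb)
  ZrO2: 150.4·0.6740 = 101.4 lb (target 101.4 lb)
  K2O: 85.28·0.6820 = 58.16 lb (target 58.16 lb)
  B2O3: 154.9·0.5669 = 87.81 lb (target 87.82 lb)
Glass-mass sanity pass: the batch minus its LOI: 999.9 lb (oxide target masses add up to 1000 lb; stated basis 1000 lb — differing by rounding only).
Batch grand total — Σ batch = 1096 lb; Σ batch·LOI gives LOI loss = 96.21 lb; the yield ratio, glass ÷ batch: 91.22%.

Batch per 1000 lb frit:
  calcined alumina: 222.0 lb
  zircon sand: 150.4 lb
  glass-grade sand: 483.5 lb
  boric acid: 154.9 lb
  pearl ash: 85.28 lb
Total batch = 1096 lb; LOI loss = 96.21 lb; yield = 91.22%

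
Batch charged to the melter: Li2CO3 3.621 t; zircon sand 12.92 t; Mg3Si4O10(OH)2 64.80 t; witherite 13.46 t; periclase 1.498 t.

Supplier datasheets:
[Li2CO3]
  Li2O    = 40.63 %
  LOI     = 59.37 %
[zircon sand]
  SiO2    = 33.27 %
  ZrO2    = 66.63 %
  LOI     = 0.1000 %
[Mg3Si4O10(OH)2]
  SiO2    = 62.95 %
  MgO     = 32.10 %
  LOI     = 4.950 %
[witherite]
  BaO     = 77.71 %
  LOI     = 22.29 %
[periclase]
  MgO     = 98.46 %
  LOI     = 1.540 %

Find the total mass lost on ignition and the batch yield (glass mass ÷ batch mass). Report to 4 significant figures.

The working math runs at full precision at each step. Intermediates are printed rounded off to 4 significant figures as written. Each reported result is rounded a single time; the derived quantities, which include LOI, glass mass, five oxide percentages, yield, the totals, are rebuilt at full precision, as set out in either problem or answer, using the weight values at 87.91 t of glass.
LOI of each material in turn:
  Li2CO3: 3.621 × 0.5937 = 2.150 t
  zircon sand: 12.92 × 0.001000 = 0.01292 t
  Mg3Si4O10(OH)2: 64.80 × 0.04950 = 3.208 t
  witherite: 13.46 × 0.2229 = 3.000 t
  periclase: 1.498 × 0.01540 = 0.02307 t
Total LOI = 8.394 t
Glass = batch − LOI = 96.30 − 8.394 = 87.91 t

LOI loss = 8.394 t; glass = 87.91 t; yield = 91.28%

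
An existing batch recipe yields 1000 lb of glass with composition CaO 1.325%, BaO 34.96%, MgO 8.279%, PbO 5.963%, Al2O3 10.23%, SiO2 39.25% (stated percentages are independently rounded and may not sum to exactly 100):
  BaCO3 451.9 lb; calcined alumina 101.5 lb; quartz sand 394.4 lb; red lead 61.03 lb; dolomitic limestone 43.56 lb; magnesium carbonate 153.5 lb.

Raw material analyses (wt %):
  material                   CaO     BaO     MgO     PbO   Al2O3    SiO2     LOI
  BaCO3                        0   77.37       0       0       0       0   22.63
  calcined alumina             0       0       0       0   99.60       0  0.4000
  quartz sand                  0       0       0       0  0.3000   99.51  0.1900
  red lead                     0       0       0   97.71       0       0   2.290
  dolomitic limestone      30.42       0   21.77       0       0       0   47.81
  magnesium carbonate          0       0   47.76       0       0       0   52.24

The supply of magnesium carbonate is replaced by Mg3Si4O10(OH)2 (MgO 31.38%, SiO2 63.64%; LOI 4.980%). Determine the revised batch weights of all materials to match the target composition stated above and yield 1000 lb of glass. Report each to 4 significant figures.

Revised batch per 1000 lb glass:
  BaCO3: 451.9 lb
  calcined alumina: 102.0 lb
  quartz sand: 245.0 lb
  red lead: 61.03 lb
  dolomitic limestone: 43.56 lb
  Mg3Si4O10(OH)2: 233.6 lb
Total batch = 1137 lb; LOI loss = 137.0 lb

In-progress results are shown (rounded to 4 significant digits) between the steps. Each numeric step runs at full precision from start to finish — every reported number is rounded just once — the derived quantities are recomputed at full precision (ignition loss, yield, totals, net glass mass, six oxide percentages) from the weighed amounts on 1000 lb of glass, as set out in either problem or answer.
Oxide mass targets, per 1000 lb glass:
  CaO: 1.325% × 1000 = 13.25 lb
  BaO: 34.96% × 1000 = 349.6 lb
  MgO: 8.279% × 1000 = 82.79 lb
  PbO: 5.963% × 1000 = 59.63 lb
  Al2O3: 10.23% × 1000 = 102.3 lb
  SiO2: 39.25% × 1000 = 392.5 lb
A balance pass over the oxides, applying the batch weights above, under the basis named above (sum by sum, the targets are met exact up to rounding of places):
  CaO: 43.56·0.3042 = 13.25 lb (target 13.25 lb)
  BaO: 451.9·0.7737 = 349.6 lb (target 349.6 lb)
  MgO: 43.56·0.2177 + 233.6·0.3138 = 82.79 lb (target 82.79 lb)
  PbO: 61.03·0.9771 = 59.63 lb (target 59.63 lb)
  Al2O3: 102.0·0.9960 + 245.0·0.003000 = 102.3 lb (target 102.3 lb)
  SiO2: 245.0·0.9951 + 233.6·0.6364 = 392.5 lb (target 392.5 lb)
Glass-mass sanity pass: total batch − LOI = 1000 lb (the targets, summed, come to 1000 lb; the stated basis being 1000 lb — deltas are rounding alone).
Whole-batch sum: Σ batch = 1137 lb; LOI removed, Σ of batch·LOI: 137.0 lb; yield = glass ÷ total batch = 87.95%.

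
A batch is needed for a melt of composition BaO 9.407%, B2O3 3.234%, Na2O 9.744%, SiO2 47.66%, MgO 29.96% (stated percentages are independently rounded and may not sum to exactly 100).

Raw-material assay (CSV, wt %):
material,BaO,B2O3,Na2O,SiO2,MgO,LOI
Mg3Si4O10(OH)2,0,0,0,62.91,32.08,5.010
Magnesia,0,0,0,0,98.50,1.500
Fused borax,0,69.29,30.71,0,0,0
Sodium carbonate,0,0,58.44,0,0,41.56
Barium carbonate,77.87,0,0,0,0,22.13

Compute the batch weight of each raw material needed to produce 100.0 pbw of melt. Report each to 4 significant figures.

Batch per 100.0 pbw melt:
  Mg3Si4O10(OH)2: 75.76 pbw
  Magnesia: 5.743 pbw
  Fused borax: 4.667 pbw
  Sodium carbonate: 14.22 pbw
  Barium carbonate: 12.08 pbw
Total batch = 112.5 pbw; LOI loss = 12.46 pbw; yield = 88.92%

Exact precision is maintained all the way through; values along the way are printed, rounded to four significant digits, between the steps. Exactly one rounding goes into every reported value — derived quantities, which include totals, the five compositions, glass mass, ignition loss, the yield, are computed at full precision, as written in the problem or the answer, using the weight values per 100.0 pbw of glass.
Oxide-by-oxide targets in 100.0 pbw melt:
  BaO: 9.407% × 100.0 = 9.407 pbw
  B2O3: 3.234% × 100.0 = 3.234 pbw
  Na2O: 9.744% × 100.0 = 9.744 pbw
  SiO2: 47.66% × 100.0 = 47.66 pbw
  MgO: 29.96% × 100.0 = 29.96 pbw
Oxide-by-oxide audit with the batch weights as given, relative to the basis at hand (each sum matches its target mass modulo rounding of the values):
  BaO: 12.08·0.7787 = 9.407 pbw (target 9.407 pbw)
  B2O3: 4.667·0.6929 = 3.234 pbw (target 3.234 pbw)
  Na2O: 4.667·0.3071 + 14.22·0.5844 = 9.743 pbw (target 9.744 pbw)
  SiO2: 75.76·0.6291 = 47.66 pbw (target 47.66 pbw)
  MgO: 75.76·0.3208 + 5.743·0.9850 = 29.96 pbw (target 29.96 pbw)
Glass-mass closure: total charge less LOI = 100.0 pbw (targets for the oxides total 100.0 pbw; versus the stated basis of 100.0 pbw — gaps are rounding artifacts).
Batch grand total — Σ batch = 112.5 pbw; the LOI term Σ batch·LOI equals 12.46 pbw; the yield ratio, glass ÷ batch: 88.92%.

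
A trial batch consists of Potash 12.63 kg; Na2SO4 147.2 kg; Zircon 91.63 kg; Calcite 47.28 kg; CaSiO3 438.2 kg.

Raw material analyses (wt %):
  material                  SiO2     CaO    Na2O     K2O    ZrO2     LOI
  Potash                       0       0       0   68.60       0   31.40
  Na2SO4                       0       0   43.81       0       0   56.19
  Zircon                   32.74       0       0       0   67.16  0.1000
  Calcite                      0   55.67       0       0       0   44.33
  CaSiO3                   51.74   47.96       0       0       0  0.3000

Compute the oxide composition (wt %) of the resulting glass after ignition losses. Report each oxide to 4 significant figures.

Working values appear, rounded to four significant figures, across the worked steps; full float precision is held through every step. Each reported figure takes just one rounding; derived quantities are re-derived in exact precision (net glass mass, five oxide percentages, the totals, the yield, LOI) starting from the weights on 627.9 kg of glass as quoted within the problem or answer text.
Delivered oxide masses:
  SiO2: 91.63·0.3274 + 438.2·0.5174 = 256.7 kg
  CaO: 47.28·0.5567 + 438.2·0.4796 = 236.5 kg
  Na2O: 147.2·0.4381 = 64.49 kg
  K2O: 12.63·0.6860 = 8.664 kg
  ZrO2: 91.63·0.6716 = 61.54 kg
LOI: 12.63·0.3140 + 147.2·0.5619 + 91.63·0.001000 + 47.28·0.4433 + 438.2·0.003000 = 109.0 kg
Resulting glass, batch − LOI: 736.9 − 109.0 = 627.9 kg (= the summed oxide contributions)
percent by weight: oxide/glass ×100

Glass mass = 627.9 kg (batch 736.9 − LOI 109.0).
Composition: SiO2 40.89%, CaO 37.66%, Na2O 10.27%, K2O 1.380%, ZrO2 9.801%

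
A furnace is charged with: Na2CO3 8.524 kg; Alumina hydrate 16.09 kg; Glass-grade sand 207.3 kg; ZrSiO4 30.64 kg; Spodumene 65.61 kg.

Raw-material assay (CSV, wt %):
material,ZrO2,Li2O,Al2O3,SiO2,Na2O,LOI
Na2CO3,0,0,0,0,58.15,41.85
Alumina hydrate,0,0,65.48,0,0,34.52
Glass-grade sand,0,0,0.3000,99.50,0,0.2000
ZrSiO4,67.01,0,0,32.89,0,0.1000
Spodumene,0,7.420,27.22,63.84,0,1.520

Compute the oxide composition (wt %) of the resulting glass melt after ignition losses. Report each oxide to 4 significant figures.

Glass mass = 317.6 kg (batch 328.2 − LOI 10.56).
Composition: ZrO2 6.465%, Li2O 1.533%, Al2O3 9.136%, SiO2 81.31%, Na2O 1.561%

Mid-chain values are shown, rounded to 4 significant figures, alongside each step; each numeric step runs at full float precision from start to finish; a single rounding completes each reported figure. All derived quantities are rebuilt at exact precision (glass mass, five oxide percentages, yield, totals, LOI) from the batch weights for 317.6 kg of glass as given in the problem or answer text.
What the batch supplies per oxide:
  ZrO2: 30.64·0.6701 = 20.53 kg
  Li2O: 65.61·0.07420 = 4.868 kg
  Al2O3: 16.09·0.6548 + 207.3·0.003000 + 65.61·0.2722 = 29.02 kg
  SiO2: 207.3·0.9950 + 30.64·0.3289 + 65.61·0.6384 = 258.2 kg
  Na2O: 8.524·0.5815 = 4.957 kg
LOI: 8.524·0.4185 + 16.09·0.3452 + 207.3·0.002000 + 30.64·0.001000 + 65.61·0.01520 = 10.56 kg
Net of LOI, the glass mass = 328.2 − 10.56 = 317.6 kg (the oxide masses sum to this)
percent by weight: oxide/glass ×100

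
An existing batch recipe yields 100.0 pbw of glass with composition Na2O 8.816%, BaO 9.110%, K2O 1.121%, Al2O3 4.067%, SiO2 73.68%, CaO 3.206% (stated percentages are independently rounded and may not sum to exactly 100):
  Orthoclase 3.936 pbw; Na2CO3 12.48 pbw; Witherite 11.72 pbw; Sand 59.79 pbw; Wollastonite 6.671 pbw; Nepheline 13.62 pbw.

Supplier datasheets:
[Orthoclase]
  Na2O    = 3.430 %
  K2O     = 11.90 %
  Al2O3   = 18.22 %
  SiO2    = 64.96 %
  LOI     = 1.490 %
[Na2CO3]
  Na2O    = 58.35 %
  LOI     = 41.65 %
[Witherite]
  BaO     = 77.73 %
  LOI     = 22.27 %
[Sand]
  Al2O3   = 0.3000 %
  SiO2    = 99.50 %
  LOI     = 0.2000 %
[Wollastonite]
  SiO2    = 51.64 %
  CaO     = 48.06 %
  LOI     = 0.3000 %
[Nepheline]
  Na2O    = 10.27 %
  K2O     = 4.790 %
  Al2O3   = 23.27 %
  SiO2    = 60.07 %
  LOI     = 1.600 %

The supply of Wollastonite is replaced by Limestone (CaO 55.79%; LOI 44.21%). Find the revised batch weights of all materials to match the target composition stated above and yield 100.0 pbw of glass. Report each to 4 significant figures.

The working math keeps full float precision at each step. In-progress results are displayed rounded to 4 significant digits when written out. A single rounding produces each reported number; the derived quantities, including LOI, net glass mass, yield, six oxide percentages, the totals, are recomputed using the weight values for 100.0 pbw of glass at exact precision, as written in question or answer.
Target masses of each oxide per 100.0 pbw glass:
  Na2O: 8.816% × 100.0 = 8.816 pbw
  BaO: 9.110% × 100.0 = 9.110 pbw
  K2O: 1.121% × 100.0 = 1.121 pbw
  Al2O3: 4.067% × 100.0 = 4.067 pbw
  SiO2: 73.68% × 100.0 = 73.68 pbw
  CaO: 3.206% × 100.0 = 3.206 pbw
Per-oxide balance check from the weights as reported, per the basis as stated (target by target, the sums agree once rounding is allowed for):
  Na2O: 3.962·0.03430 + 12.49·0.5835 + 13.56·0.1027 = 8.816 pbw (target 8.816 pbw)
  BaO: 11.72·0.7773 = 9.110 pbw (target 9.110 pbw)
  K2O: 3.962·0.1190 + 13.56·0.04790 = 1.121 pbw (target 1.121 pbw)
  Al2O3: 3.962·0.1822 + 63.28·0.003000 + 13.56·0.2327 = 4.067 pbw (target 4.067 pbw)
  SiO2: 3.962·0.6496 + 63.28·0.9950 + 13.56·0.6007 = 73.68 pbw (target 73.68 pbw)
  CaO: 5.747·0.5579 = 3.206 pbw (target 3.206 pbw)
Glass-mass sanity pass: the batch minus its LOI: 100.0 pbw (per-oxide target masses sum to 100.0 pbw; versus the stated basis of 100.0 pbw — any gap is answer rounding).
Batch total: Σ batch = 110.8 pbw; Σ batch·LOI gives LOI loss = 10.76 pbw; yield = glass ÷ total batch = 90.29%.

Revised batch per 100.0 pbw glass:
  Orthoclase: 3.962 pbw
  Na2CO3: 12.49 pbw
  Witherite: 11.72 pbw
  Sand: 63.28 pbw
  Limestone: 5.747 pbw
  Nepheline: 13.56 pbw
Total batch = 110.8 pbw; LOI loss = 10.76 pbw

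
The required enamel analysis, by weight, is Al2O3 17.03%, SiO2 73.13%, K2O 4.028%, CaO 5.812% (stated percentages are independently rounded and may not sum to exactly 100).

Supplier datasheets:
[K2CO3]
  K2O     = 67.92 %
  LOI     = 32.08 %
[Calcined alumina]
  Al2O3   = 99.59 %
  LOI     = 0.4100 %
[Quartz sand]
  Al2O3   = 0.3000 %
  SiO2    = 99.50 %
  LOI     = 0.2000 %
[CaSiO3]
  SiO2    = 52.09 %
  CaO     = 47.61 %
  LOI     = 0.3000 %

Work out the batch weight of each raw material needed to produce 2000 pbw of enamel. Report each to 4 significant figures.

Batch per 2000 pbw enamel:
  K2CO3: 118.6 pbw
  Calcined alumina: 338.0 pbw
  Quartz sand: 1342 pbw
  CaSiO3: 244.2 pbw
Total batch = 2043 pbw; LOI loss = 42.85 pbw; yield = 97.90%

The intermediate values are shown rounded to 4 significant digits between the steps; full float precision is maintained throughout; every reported value takes a single rounding. The derived quantities are rebuilt at full float precision (the yield, totals, four oxide percentages, ignition loss, net glass mass) from the batch weights for 2000 pbw of glass as quoted within problem or answer.
Oxide-by-oxide targets in 2000 pbw enamel:
  Al2O3: 17.03% × 2000 = 340.6 pbw
  SiO2: 73.13% × 2000 = 1463 pbw
  K2O: 4.028% × 2000 = 80.56 pbw
  CaO: 5.812% × 2000 = 116.2 pbw
Sums-versus-targets review from the weights as reported, relative to the basis at hand (sums match the target masses exact up to rounding of places):
  Al2O3: 338.0·0.9959 + 1342·0.003000 = 340.6 pbw (target 340.6 pbw)
  SiO2: 1342·0.9950 + 244.2·0.5209 = 1462 pbw (target 1463 pbw)
  K2O: 118.6·0.6792 = 80.55 pbw (target 80.56 pbw)
  CaO: 244.2·0.4761 = 116.3 pbw (target 116.2 pbw)
Consistency of the glass mass: batch Σ − ignition loss = 2000 pbw (targets for the oxides total 2000 pbw; basis as stated: 2000 pbw — a pure rounding effect).
Batch grand total — Σ batch = 2043 pbw; Σ batch·LOI gives LOI loss = 42.85 pbw; yield, glass over the total, = 97.90%.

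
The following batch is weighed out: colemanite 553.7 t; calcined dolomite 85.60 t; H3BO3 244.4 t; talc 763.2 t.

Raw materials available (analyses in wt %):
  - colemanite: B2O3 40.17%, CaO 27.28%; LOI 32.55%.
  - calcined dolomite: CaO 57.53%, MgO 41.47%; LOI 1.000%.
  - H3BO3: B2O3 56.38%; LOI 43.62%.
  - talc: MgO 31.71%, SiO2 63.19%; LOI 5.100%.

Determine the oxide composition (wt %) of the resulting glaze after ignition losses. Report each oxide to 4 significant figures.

Every computation maintains full precision at all times; rounding to 4 significant digits extends to each working value as displayed. Exactly one rounding lands on each reported number; derived quantities, including net glass mass, totals, yield, four oxide percentages, LOI, are rebuilt from the batch weights per 1320 t of glass in full float precision as written in the problem or answer text.
Per-oxide mass from batch:
  B2O3: 553.7·0.4017 + 244.4·0.5638 = 360.2 t
  CaO: 553.7·0.2728 + 85.60·0.5753 = 200.3 t
  MgO: 85.60·0.4147 + 763.2·0.3171 = 277.5 t
  SiO2: 763.2·0.6319 = 482.3 t
LOI: 553.7·0.3255 + 85.60·0.01000 + 244.4·0.4362 + 763.2·0.05100 = 326.6 t
The glass mass, total less LOI, = 1647 − 326.6 = 1320 t (= the summed oxide contributions)
each wt % is 100 × oxide ÷ glass

Glass mass = 1320 t (batch 1647 − LOI 326.6).
Composition: B2O3 27.28%, CaO 15.17%, MgO 21.02%, SiO2 36.53%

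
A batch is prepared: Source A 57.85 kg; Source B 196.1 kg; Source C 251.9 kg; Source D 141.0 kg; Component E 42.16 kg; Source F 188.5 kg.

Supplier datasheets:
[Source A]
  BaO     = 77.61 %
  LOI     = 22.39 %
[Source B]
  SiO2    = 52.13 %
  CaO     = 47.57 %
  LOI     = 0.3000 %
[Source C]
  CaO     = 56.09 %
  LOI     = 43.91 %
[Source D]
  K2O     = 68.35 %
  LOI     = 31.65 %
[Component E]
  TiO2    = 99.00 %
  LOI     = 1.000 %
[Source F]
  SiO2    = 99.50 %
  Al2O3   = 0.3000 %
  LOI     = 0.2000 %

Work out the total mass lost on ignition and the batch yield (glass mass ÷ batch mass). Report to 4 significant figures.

Every computation maintains full precision in all steps; values along the way appear rounded to 4 significant digits at each printed step; exactly one rounding goes into every reported value. All derived quantities, which include LOI, six oxide percentages, yield, totals, net glass mass, are re-derived in exact precision, precisely as stated by question or answer, using the weight values for 707.9 kg of glass.
Material-by-material LOI:
  Source A: 57.85 × 0.2239 = 12.95 kg
  Source B: 196.1 × 0.003000 = 0.5883 kg
  Source C: 251.9 × 0.4391 = 110.6 kg
  Source D: 141.0 × 0.3165 = 44.63 kg
  Component E: 42.16 × 0.01000 = 0.4216 kg
  Source F: 188.5 × 0.002000 = 0.3770 kg
Total LOI = 169.6 kg
Glass = batch − LOI = 877.5 − 169.6 = 707.9 kg

LOI loss = 169.6 kg; glass = 707.9 kg; yield = 80.68%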